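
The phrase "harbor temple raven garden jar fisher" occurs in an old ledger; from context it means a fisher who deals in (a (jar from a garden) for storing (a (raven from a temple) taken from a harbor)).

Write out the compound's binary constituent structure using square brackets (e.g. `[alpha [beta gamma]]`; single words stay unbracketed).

[[[harbor [temple raven]] [garden jar]] fisher]

Whole compound: head "fisher", modifier "harbor temple raven garden jar".
"harbor temple raven garden jar" → head "jar" (specifically "garden jar"), modifier "harbor temple raven".
"harbor temple raven" → head "raven" (specifically "temple raven"), modifier "harbor".
"temple raven" → head "raven", modifier "temple".
"garden jar" → head "jar", modifier "garden".
So the structure is [[[harbor [temple raven]] [garden jar]] fisher].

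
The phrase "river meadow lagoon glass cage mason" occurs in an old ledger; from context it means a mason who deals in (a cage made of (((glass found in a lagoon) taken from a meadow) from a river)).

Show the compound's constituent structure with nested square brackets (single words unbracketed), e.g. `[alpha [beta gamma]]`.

[[[river [meadow [lagoon glass]]] cage] mason]

Overall it is a kind of mason; the modifier is "river meadow lagoon glass cage".
Inside "river meadow lagoon glass cage": head "cage", modifier "river meadow lagoon glass".
Inside "river meadow lagoon glass": head "glass" (specifically "meadow lagoon glass"), modifier "river".
Inside "meadow lagoon glass": head "glass" (specifically "lagoon glass"), modifier "meadow".
Inside "lagoon glass": head "glass", modifier "lagoon".
Putting it together: [[[river [meadow [lagoon glass]]] cage] mason].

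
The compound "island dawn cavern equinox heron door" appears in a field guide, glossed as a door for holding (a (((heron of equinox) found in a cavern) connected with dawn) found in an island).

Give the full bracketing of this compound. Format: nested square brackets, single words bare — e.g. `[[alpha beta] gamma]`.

[[island [dawn [cavern [equinox heron]]]] door]

Overall it is a kind of door; the modifier is "island dawn cavern equinox heron".
Inside "island dawn cavern equinox heron": head "heron" (specifically "dawn cavern equinox heron"), modifier "island".
Inside "dawn cavern equinox heron": head "heron" (specifically "cavern equinox heron"), modifier "dawn".
Inside "cavern equinox heron": head "heron" (specifically "equinox heron"), modifier "cavern".
Inside "equinox heron": head "heron", modifier "equinox".
So the structure is [[island [dawn [cavern [equinox heron]]]] door].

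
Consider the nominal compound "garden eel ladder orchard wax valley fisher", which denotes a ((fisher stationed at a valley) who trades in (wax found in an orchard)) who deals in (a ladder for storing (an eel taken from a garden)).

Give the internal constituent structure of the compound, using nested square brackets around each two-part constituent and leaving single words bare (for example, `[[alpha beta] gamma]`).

Whole compound: head "fisher" (specifically "orchard wax valley fisher"), modifier "garden eel ladder".
"garden eel ladder" → head "ladder", modifier "garden eel".
"garden eel" → head "eel", modifier "garden".
"orchard wax valley fisher" → head "fisher" (specifically "valley fisher"), modifier "orchard wax".
"orchard wax" → head "wax", modifier "orchard".
"valley fisher" → head "fisher", modifier "valley".
Assembled: [[[garden eel] ladder] [[orchard wax] [valley fisher]]].

[[[garden eel] ladder] [[orchard wax] [valley fisher]]]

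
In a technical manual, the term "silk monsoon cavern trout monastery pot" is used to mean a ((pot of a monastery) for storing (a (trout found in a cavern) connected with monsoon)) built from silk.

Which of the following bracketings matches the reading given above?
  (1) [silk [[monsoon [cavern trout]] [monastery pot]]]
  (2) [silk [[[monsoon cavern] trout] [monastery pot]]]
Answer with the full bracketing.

[silk [[monsoon [cavern trout]] [monastery pot]]]

The paraphrase's head is the "pot" part ("monsoon cavern trout monastery pot"); its modifier is "silk".
That top-level split, carried through the inner groups, gives [silk [[monsoon [cavern trout]] [monastery pot]]].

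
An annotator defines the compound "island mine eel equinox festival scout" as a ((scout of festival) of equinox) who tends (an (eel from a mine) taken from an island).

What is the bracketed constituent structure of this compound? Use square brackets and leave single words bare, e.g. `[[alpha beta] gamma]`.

[[island [mine eel]] [equinox [festival scout]]]

Overall it is a kind of scout (specifically "equinox festival scout"); the modifier is "island mine eel".
"island mine eel" → head "eel" (specifically "mine eel"), modifier "island".
"mine eel" → head "eel", modifier "mine".
"equinox festival scout" → head "scout" (specifically "festival scout"), modifier "equinox".
"festival scout" → head "scout", modifier "festival".
So the structure is [[island [mine eel]] [equinox [festival scout]]].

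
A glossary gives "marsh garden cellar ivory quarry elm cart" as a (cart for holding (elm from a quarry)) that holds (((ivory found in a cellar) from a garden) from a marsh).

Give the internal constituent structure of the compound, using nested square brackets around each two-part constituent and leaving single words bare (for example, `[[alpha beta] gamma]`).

At the top level: head "cart" (specifically "quarry elm cart"); modifier "marsh garden cellar ivory".
Inside "marsh garden cellar ivory": head "ivory" (specifically "garden cellar ivory"), modifier "marsh".
Inside "garden cellar ivory": head "ivory" (specifically "cellar ivory"), modifier "garden".
Inside "cellar ivory": head "ivory", modifier "cellar".
Inside "quarry elm cart": head "cart", modifier "quarry elm".
Inside "quarry elm": head "elm", modifier "quarry".
So the structure is [[marsh [garden [cellar ivory]]] [[quarry elm] cart]].

[[marsh [garden [cellar ivory]]] [[quarry elm] cart]]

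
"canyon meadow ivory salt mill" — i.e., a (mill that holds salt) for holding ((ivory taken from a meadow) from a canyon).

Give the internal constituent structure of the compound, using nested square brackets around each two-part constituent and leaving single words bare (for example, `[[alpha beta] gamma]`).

Overall it is a kind of mill (specifically "salt mill"); the modifier is "canyon meadow ivory".
"canyon meadow ivory" → head "ivory" (specifically "meadow ivory"), modifier "canyon".
"meadow ivory" → head "ivory", modifier "meadow".
"salt mill" → head "mill", modifier "salt".
So the structure is [[canyon [meadow ivory]] [salt mill]].

[[canyon [meadow ivory]] [salt mill]]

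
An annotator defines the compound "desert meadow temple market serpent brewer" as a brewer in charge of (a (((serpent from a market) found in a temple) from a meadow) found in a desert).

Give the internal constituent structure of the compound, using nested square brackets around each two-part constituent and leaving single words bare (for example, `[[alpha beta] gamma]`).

At the top level: head "brewer"; modifier "desert meadow temple market serpent".
"desert meadow temple market serpent" → head "serpent" (specifically "meadow temple market serpent"), modifier "desert".
"meadow temple market serpent" → head "serpent" (specifically "temple market serpent"), modifier "meadow".
"temple market serpent" → head "serpent" (specifically "market serpent"), modifier "temple".
"market serpent" → head "serpent", modifier "market".
Putting it together: [[desert [meadow [temple [market serpent]]]] brewer].

[[desert [meadow [temple [market serpent]]]] brewer]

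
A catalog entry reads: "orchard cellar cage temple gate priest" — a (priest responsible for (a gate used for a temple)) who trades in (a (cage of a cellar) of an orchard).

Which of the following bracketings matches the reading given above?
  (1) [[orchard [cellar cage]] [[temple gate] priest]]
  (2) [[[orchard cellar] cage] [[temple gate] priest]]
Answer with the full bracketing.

[[orchard [cellar cage]] [[temple gate] priest]]

The paraphrase's head is the "priest" part ("temple gate priest"); its modifier is "orchard cellar cage".
That top-level split, carried through the inner groups, gives [[orchard [cellar cage]] [[temple gate] priest]].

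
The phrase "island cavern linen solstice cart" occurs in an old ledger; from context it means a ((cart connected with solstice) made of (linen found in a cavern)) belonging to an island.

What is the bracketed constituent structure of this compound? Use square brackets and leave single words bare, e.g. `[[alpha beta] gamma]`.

The outermost head in the paraphrase is "cart" (specifically "cavern linen solstice cart"), modified by "island".
Within "cavern linen solstice cart", the head is "cart" (specifically "solstice cart") and the modifier is "cavern linen".
Within "cavern linen", the head is "linen" and the modifier is "cavern".
Within "solstice cart", the head is "cart" and the modifier is "solstice".
So the structure is [island [[cavern linen] [solstice cart]]].

[island [[cavern linen] [solstice cart]]]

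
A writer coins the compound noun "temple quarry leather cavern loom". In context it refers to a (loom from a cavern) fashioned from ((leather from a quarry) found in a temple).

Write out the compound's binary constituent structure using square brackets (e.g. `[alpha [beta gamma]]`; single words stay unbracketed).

[[temple [quarry leather]] [cavern loom]]

Overall it is a kind of loom (specifically "cavern loom"); the modifier is "temple quarry leather".
Within "temple quarry leather", the head is "leather" (specifically "quarry leather") and the modifier is "temple".
Within "quarry leather", the head is "leather" and the modifier is "quarry".
Within "cavern loom", the head is "loom" and the modifier is "cavern".
Assembled: [[temple [quarry leather]] [cavern loom]].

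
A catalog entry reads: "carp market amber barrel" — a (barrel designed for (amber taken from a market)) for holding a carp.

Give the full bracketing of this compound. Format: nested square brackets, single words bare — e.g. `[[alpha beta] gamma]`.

Overall it is a kind of barrel (specifically "market amber barrel"); the modifier is "carp".
"market amber barrel" → head "barrel", modifier "market amber".
"market amber" → head "amber", modifier "market".
So the structure is [carp [[market amber] barrel]].

[carp [[market amber] barrel]]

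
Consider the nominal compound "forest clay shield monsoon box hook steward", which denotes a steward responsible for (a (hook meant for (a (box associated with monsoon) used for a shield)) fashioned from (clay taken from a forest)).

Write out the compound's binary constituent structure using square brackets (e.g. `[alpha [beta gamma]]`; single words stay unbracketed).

[[[forest clay] [[shield [monsoon box]] hook]] steward]

Overall it is a kind of steward; the modifier is "forest clay shield monsoon box hook".
"forest clay shield monsoon box hook" → head "hook" (specifically "shield monsoon box hook"), modifier "forest clay".
"forest clay" → head "clay", modifier "forest".
"shield monsoon box hook" → head "hook", modifier "shield monsoon box".
"shield monsoon box" → head "box" (specifically "monsoon box"), modifier "shield".
"monsoon box" → head "box", modifier "monsoon".
Putting it together: [[[forest clay] [[shield [monsoon box]] hook]] steward].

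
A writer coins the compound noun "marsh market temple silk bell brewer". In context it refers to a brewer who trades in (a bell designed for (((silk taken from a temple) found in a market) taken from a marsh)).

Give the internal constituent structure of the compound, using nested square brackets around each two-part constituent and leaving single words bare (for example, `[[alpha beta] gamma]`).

[[[marsh [market [temple silk]]] bell] brewer]

The outermost head in the paraphrase is "brewer", modified by "marsh market temple silk bell".
Inside "marsh market temple silk bell": head "bell", modifier "marsh market temple silk".
Inside "marsh market temple silk": head "silk" (specifically "market temple silk"), modifier "marsh".
Inside "market temple silk": head "silk" (specifically "temple silk"), modifier "market".
Inside "temple silk": head "silk", modifier "temple".
So the structure is [[[marsh [market [temple silk]]] bell] brewer].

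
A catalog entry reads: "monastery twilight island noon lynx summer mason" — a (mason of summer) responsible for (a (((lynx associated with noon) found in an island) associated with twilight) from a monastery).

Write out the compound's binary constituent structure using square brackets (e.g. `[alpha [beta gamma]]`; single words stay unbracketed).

At the top level: head "mason" (specifically "summer mason"); modifier "monastery twilight island noon lynx".
"monastery twilight island noon lynx" → head "lynx" (specifically "twilight island noon lynx"), modifier "monastery".
"twilight island noon lynx" → head "lynx" (specifically "island noon lynx"), modifier "twilight".
"island noon lynx" → head "lynx" (specifically "noon lynx"), modifier "island".
"noon lynx" → head "lynx", modifier "noon".
"summer mason" → head "mason", modifier "summer".
So the structure is [[monastery [twilight [island [noon lynx]]]] [summer mason]].

[[monastery [twilight [island [noon lynx]]]] [summer mason]]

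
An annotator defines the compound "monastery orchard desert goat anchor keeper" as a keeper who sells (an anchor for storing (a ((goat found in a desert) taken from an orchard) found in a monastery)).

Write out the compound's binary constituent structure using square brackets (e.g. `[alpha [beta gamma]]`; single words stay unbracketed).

Whole compound: head "keeper", modifier "monastery orchard desert goat anchor".
"monastery orchard desert goat anchor" → head "anchor", modifier "monastery orchard desert goat".
"monastery orchard desert goat" → head "goat" (specifically "orchard desert goat"), modifier "monastery".
"orchard desert goat" → head "goat" (specifically "desert goat"), modifier "orchard".
"desert goat" → head "goat", modifier "desert".
Putting it together: [[[monastery [orchard [desert goat]]] anchor] keeper].

[[[monastery [orchard [desert goat]]] anchor] keeper]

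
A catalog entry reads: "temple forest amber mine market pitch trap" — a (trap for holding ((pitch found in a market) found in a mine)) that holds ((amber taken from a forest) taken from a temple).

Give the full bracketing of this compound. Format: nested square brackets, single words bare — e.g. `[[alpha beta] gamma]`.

[[temple [forest amber]] [[mine [market pitch]] trap]]

At the top level: head "trap" (specifically "mine market pitch trap"); modifier "temple forest amber".
Inside "temple forest amber": head "amber" (specifically "forest amber"), modifier "temple".
Inside "forest amber": head "amber", modifier "forest".
Inside "mine market pitch trap": head "trap", modifier "mine market pitch".
Inside "mine market pitch": head "pitch" (specifically "market pitch"), modifier "mine".
Inside "market pitch": head "pitch", modifier "market".
Assembled: [[temple [forest amber]] [[mine [market pitch]] trap]].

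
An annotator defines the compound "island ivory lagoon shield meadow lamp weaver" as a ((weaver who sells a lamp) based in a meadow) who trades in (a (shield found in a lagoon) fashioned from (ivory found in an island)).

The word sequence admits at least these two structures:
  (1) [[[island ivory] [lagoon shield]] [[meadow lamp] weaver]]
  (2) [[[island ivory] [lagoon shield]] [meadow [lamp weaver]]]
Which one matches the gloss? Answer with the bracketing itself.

[[[island ivory] [lagoon shield]] [meadow [lamp weaver]]]

The paraphrase's head is the "weaver" part ("meadow lamp weaver"); its modifier is "island ivory lagoon shield".
That top-level split, carried through the inner groups, gives [[[island ivory] [lagoon shield]] [meadow [lamp weaver]]].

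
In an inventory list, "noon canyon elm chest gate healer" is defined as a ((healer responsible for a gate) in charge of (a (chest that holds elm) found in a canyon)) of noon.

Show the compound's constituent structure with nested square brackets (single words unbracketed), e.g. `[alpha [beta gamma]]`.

At the top level: head "healer" (specifically "canyon elm chest gate healer"); modifier "noon".
Inside "canyon elm chest gate healer": head "healer" (specifically "gate healer"), modifier "canyon elm chest".
Inside "canyon elm chest": head "chest" (specifically "elm chest"), modifier "canyon".
Inside "elm chest": head "chest", modifier "elm".
Inside "gate healer": head "healer", modifier "gate".
So the structure is [noon [[canyon [elm chest]] [gate healer]]].

[noon [[canyon [elm chest]] [gate healer]]]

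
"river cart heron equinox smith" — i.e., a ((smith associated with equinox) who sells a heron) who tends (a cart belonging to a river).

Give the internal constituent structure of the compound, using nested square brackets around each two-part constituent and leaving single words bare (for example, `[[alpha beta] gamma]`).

[[river cart] [heron [equinox smith]]]

At the top level: head "smith" (specifically "heron equinox smith"); modifier "river cart".
Inside "river cart": head "cart", modifier "river".
Inside "heron equinox smith": head "smith" (specifically "equinox smith"), modifier "heron".
Inside "equinox smith": head "smith", modifier "equinox".
Putting it together: [[river cart] [heron [equinox smith]]].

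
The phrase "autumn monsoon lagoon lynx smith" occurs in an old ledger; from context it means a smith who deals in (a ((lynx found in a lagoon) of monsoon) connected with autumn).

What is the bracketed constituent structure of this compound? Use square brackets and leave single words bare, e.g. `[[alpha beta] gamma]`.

[[autumn [monsoon [lagoon lynx]]] smith]

Whole compound: head "smith", modifier "autumn monsoon lagoon lynx".
Inside "autumn monsoon lagoon lynx": head "lynx" (specifically "monsoon lagoon lynx"), modifier "autumn".
Inside "monsoon lagoon lynx": head "lynx" (specifically "lagoon lynx"), modifier "monsoon".
Inside "lagoon lynx": head "lynx", modifier "lagoon".
So the structure is [[autumn [monsoon [lagoon lynx]]] smith].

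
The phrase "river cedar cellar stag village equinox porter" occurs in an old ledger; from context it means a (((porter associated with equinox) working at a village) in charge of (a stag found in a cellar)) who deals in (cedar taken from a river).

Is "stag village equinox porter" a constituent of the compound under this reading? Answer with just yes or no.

no

The top-level split is [river cedar] [cellar stag village equinox porter]; the full structure is [[river cedar] [[cellar stag] [village [equinox porter]]]].
"stag village equinox porter" straddles a constituent boundary, so it is not a single unit.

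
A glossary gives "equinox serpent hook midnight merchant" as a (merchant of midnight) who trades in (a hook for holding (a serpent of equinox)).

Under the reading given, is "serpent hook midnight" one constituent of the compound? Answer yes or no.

no

The top-level split is [equinox serpent hook] [midnight merchant]; the full structure is [[[equinox serpent] hook] [midnight merchant]].
"serpent hook midnight" straddles a constituent boundary, so it is not a single unit.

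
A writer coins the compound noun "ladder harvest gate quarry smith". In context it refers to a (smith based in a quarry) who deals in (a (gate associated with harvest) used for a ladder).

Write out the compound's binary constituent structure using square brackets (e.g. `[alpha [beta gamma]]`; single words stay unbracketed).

At the top level: head "smith" (specifically "quarry smith"); modifier "ladder harvest gate".
Within "ladder harvest gate", the head is "gate" (specifically "harvest gate") and the modifier is "ladder".
Within "harvest gate", the head is "gate" and the modifier is "harvest".
Within "quarry smith", the head is "smith" and the modifier is "quarry".
Assembled: [[ladder [harvest gate]] [quarry smith]].

[[ladder [harvest gate]] [quarry smith]]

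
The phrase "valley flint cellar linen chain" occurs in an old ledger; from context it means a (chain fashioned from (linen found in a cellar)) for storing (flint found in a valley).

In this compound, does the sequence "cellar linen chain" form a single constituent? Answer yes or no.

The paraphrase groups the words so that "cellar linen chain" is one unit: it corresponds to a single parenthesized sub-phrase.
The full structure is [[valley flint] [[cellar linen] chain]], in which [cellar linen chain] is a constituent.

yes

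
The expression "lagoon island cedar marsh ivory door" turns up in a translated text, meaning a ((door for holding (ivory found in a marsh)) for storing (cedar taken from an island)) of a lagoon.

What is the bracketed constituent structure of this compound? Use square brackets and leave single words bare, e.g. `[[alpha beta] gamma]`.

Overall it is a kind of door (specifically "island cedar marsh ivory door"); the modifier is "lagoon".
Within "island cedar marsh ivory door", the head is "door" (specifically "marsh ivory door") and the modifier is "island cedar".
Within "island cedar", the head is "cedar" and the modifier is "island".
Within "marsh ivory door", the head is "door" and the modifier is "marsh ivory".
Within "marsh ivory", the head is "ivory" and the modifier is "marsh".
Putting it together: [lagoon [[island cedar] [[marsh ivory] door]]].

[lagoon [[island cedar] [[marsh ivory] door]]]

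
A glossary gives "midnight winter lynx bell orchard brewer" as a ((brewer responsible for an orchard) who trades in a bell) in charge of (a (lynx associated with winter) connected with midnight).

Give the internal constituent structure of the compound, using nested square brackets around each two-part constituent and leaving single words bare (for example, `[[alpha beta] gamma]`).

[[midnight [winter lynx]] [bell [orchard brewer]]]

The outermost head in the paraphrase is "brewer" (specifically "bell orchard brewer"), modified by "midnight winter lynx".
"midnight winter lynx" → head "lynx" (specifically "winter lynx"), modifier "midnight".
"winter lynx" → head "lynx", modifier "winter".
"bell orchard brewer" → head "brewer" (specifically "orchard brewer"), modifier "bell".
"orchard brewer" → head "brewer", modifier "orchard".
Putting it together: [[midnight [winter lynx]] [bell [orchard brewer]]].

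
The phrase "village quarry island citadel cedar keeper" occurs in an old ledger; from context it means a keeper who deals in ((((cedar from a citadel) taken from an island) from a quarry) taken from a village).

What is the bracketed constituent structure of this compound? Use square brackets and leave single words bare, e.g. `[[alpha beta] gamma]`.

The outermost head in the paraphrase is "keeper", modified by "village quarry island citadel cedar".
Inside "village quarry island citadel cedar": head "cedar" (specifically "quarry island citadel cedar"), modifier "village".
Inside "quarry island citadel cedar": head "cedar" (specifically "island citadel cedar"), modifier "quarry".
Inside "island citadel cedar": head "cedar" (specifically "citadel cedar"), modifier "island".
Inside "citadel cedar": head "cedar", modifier "citadel".
Putting it together: [[village [quarry [island [citadel cedar]]]] keeper].

[[village [quarry [island [citadel cedar]]]] keeper]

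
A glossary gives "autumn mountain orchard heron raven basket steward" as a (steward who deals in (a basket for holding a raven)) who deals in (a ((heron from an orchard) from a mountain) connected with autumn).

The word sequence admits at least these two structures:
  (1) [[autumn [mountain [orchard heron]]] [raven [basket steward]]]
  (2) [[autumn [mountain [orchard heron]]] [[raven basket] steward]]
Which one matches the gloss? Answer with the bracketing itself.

The paraphrase's head is the "steward" part ("raven basket steward"); its modifier is "autumn mountain orchard heron".
That top-level split, carried through the inner groups, gives [[autumn [mountain [orchard heron]]] [[raven basket] steward]].

[[autumn [mountain [orchard heron]]] [[raven basket] steward]]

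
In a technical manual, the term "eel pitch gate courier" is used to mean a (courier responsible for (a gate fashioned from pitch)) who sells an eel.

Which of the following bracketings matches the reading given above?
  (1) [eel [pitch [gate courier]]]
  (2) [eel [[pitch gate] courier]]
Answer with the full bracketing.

The paraphrase's head is the "courier" part ("pitch gate courier"); its modifier is "eel".
That top-level split, carried through the inner groups, gives [eel [[pitch gate] courier]].

[eel [[pitch gate] courier]]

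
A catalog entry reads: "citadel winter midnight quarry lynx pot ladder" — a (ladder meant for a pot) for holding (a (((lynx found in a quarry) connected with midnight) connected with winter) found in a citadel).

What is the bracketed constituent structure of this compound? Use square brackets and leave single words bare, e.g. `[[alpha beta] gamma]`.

[[citadel [winter [midnight [quarry lynx]]]] [pot ladder]]

At the top level: head "ladder" (specifically "pot ladder"); modifier "citadel winter midnight quarry lynx".
"citadel winter midnight quarry lynx" → head "lynx" (specifically "winter midnight quarry lynx"), modifier "citadel".
"winter midnight quarry lynx" → head "lynx" (specifically "midnight quarry lynx"), modifier "winter".
"midnight quarry lynx" → head "lynx" (specifically "quarry lynx"), modifier "midnight".
"quarry lynx" → head "lynx", modifier "quarry".
"pot ladder" → head "ladder", modifier "pot".
Putting it together: [[citadel [winter [midnight [quarry lynx]]]] [pot ladder]].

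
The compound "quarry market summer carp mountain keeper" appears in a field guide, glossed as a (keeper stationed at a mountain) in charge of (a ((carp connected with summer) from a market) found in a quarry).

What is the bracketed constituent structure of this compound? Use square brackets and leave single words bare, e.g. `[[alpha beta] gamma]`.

Overall it is a kind of keeper (specifically "mountain keeper"); the modifier is "quarry market summer carp".
Within "quarry market summer carp", the head is "carp" (specifically "market summer carp") and the modifier is "quarry".
Within "market summer carp", the head is "carp" (specifically "summer carp") and the modifier is "market".
Within "summer carp", the head is "carp" and the modifier is "summer".
Within "mountain keeper", the head is "keeper" and the modifier is "mountain".
Putting it together: [[quarry [market [summer carp]]] [mountain keeper]].

[[quarry [market [summer carp]]] [mountain keeper]]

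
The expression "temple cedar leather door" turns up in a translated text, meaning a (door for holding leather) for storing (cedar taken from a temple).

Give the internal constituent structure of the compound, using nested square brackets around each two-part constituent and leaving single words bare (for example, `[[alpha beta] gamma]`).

At the top level: head "door" (specifically "leather door"); modifier "temple cedar".
Inside "temple cedar": head "cedar", modifier "temple".
Inside "leather door": head "door", modifier "leather".
Assembled: [[temple cedar] [leather door]].

[[temple cedar] [leather door]]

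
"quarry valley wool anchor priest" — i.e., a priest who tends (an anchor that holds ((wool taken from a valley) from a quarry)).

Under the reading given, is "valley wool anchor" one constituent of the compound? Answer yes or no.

The top-level split is [quarry valley wool anchor] [priest]; the full structure is [[[quarry [valley wool]] anchor] priest].
"valley wool anchor" straddles a constituent boundary, so it is not a single unit.

no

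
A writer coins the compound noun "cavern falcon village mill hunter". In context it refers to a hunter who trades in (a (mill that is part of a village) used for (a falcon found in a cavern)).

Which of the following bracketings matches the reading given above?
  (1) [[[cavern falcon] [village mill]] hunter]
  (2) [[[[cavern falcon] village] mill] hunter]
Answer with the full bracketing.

[[[cavern falcon] [village mill]] hunter]

The paraphrase's head is the "hunter" part ("hunter"); its modifier is "cavern falcon village mill".
That top-level split, carried through the inner groups, gives [[[cavern falcon] [village mill]] hunter].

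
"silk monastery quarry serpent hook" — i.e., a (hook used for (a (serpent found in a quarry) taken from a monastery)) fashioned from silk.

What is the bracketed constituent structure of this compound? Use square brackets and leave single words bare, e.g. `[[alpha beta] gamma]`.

Overall it is a kind of hook (specifically "monastery quarry serpent hook"); the modifier is "silk".
"monastery quarry serpent hook" → head "hook", modifier "monastery quarry serpent".
"monastery quarry serpent" → head "serpent" (specifically "quarry serpent"), modifier "monastery".
"quarry serpent" → head "serpent", modifier "quarry".
Putting it together: [silk [[monastery [quarry serpent]] hook]].

[silk [[monastery [quarry serpent]] hook]]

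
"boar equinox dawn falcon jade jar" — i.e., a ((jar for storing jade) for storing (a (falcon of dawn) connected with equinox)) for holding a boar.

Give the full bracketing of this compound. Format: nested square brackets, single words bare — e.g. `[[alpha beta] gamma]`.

Whole compound: head "jar" (specifically "equinox dawn falcon jade jar"), modifier "boar".
Inside "equinox dawn falcon jade jar": head "jar" (specifically "jade jar"), modifier "equinox dawn falcon".
Inside "equinox dawn falcon": head "falcon" (specifically "dawn falcon"), modifier "equinox".
Inside "dawn falcon": head "falcon", modifier "dawn".
Inside "jade jar": head "jar", modifier "jade".
Assembled: [boar [[equinox [dawn falcon]] [jade jar]]].

[boar [[equinox [dawn falcon]] [jade jar]]]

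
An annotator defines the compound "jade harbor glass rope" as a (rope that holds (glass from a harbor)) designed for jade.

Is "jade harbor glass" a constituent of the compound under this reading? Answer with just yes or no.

The top-level split is [jade] [harbor glass rope]; the full structure is [jade [[harbor glass] rope]].
"jade harbor glass" straddles a constituent boundary, so it is not a single unit.

no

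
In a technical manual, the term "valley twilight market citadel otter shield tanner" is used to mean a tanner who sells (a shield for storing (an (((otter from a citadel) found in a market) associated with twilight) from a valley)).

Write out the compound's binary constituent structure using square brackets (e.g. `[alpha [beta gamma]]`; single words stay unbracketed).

[[[valley [twilight [market [citadel otter]]]] shield] tanner]

Whole compound: head "tanner", modifier "valley twilight market citadel otter shield".
"valley twilight market citadel otter shield" → head "shield", modifier "valley twilight market citadel otter".
"valley twilight market citadel otter" → head "otter" (specifically "twilight market citadel otter"), modifier "valley".
"twilight market citadel otter" → head "otter" (specifically "market citadel otter"), modifier "twilight".
"market citadel otter" → head "otter" (specifically "citadel otter"), modifier "market".
"citadel otter" → head "otter", modifier "citadel".
So the structure is [[[valley [twilight [market [citadel otter]]]] shield] tanner].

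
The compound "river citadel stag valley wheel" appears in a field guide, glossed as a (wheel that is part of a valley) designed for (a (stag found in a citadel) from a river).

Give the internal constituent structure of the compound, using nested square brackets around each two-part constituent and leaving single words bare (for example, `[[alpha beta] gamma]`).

At the top level: head "wheel" (specifically "valley wheel"); modifier "river citadel stag".
Within "river citadel stag", the head is "stag" (specifically "citadel stag") and the modifier is "river".
Within "citadel stag", the head is "stag" and the modifier is "citadel".
Within "valley wheel", the head is "wheel" and the modifier is "valley".
So the structure is [[river [citadel stag]] [valley wheel]].

[[river [citadel stag]] [valley wheel]]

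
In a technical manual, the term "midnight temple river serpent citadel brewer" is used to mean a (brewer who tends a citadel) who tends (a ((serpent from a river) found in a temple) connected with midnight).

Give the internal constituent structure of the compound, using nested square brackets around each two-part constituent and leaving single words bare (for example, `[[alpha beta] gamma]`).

The outermost head in the paraphrase is "brewer" (specifically "citadel brewer"), modified by "midnight temple river serpent".
Within "midnight temple river serpent", the head is "serpent" (specifically "temple river serpent") and the modifier is "midnight".
Within "temple river serpent", the head is "serpent" (specifically "river serpent") and the modifier is "temple".
Within "river serpent", the head is "serpent" and the modifier is "river".
Within "citadel brewer", the head is "brewer" and the modifier is "citadel".
So the structure is [[midnight [temple [river serpent]]] [citadel brewer]].

[[midnight [temple [river serpent]]] [citadel brewer]]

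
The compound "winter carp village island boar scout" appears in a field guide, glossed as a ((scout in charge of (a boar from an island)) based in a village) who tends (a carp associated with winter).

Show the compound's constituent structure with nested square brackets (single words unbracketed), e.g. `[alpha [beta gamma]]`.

[[winter carp] [village [[island boar] scout]]]

The outermost head in the paraphrase is "scout" (specifically "village island boar scout"), modified by "winter carp".
Inside "winter carp": head "carp", modifier "winter".
Inside "village island boar scout": head "scout" (specifically "island boar scout"), modifier "village".
Inside "island boar scout": head "scout", modifier "island boar".
Inside "island boar": head "boar", modifier "island".
So the structure is [[winter carp] [village [[island boar] scout]]].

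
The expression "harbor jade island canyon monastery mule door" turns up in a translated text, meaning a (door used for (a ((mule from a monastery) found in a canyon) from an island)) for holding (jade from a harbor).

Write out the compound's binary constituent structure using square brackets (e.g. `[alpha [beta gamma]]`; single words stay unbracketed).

At the top level: head "door" (specifically "island canyon monastery mule door"); modifier "harbor jade".
"harbor jade" → head "jade", modifier "harbor".
"island canyon monastery mule door" → head "door", modifier "island canyon monastery mule".
"island canyon monastery mule" → head "mule" (specifically "canyon monastery mule"), modifier "island".
"canyon monastery mule" → head "mule" (specifically "monastery mule"), modifier "canyon".
"monastery mule" → head "mule", modifier "monastery".
Assembled: [[harbor jade] [[island [canyon [monastery mule]]] door]].

[[harbor jade] [[island [canyon [monastery mule]]] door]]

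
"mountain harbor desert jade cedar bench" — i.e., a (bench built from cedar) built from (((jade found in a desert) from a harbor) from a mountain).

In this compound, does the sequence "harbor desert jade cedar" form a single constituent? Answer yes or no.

The top-level split is [mountain harbor desert jade] [cedar bench]; the full structure is [[mountain [harbor [desert jade]]] [cedar bench]].
"harbor desert jade cedar" straddles a constituent boundary, so it is not a single unit.

no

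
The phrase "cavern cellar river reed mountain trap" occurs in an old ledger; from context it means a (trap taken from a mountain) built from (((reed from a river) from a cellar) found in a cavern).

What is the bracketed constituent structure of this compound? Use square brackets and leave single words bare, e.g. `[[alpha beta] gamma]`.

The outermost head in the paraphrase is "trap" (specifically "mountain trap"), modified by "cavern cellar river reed".
"cavern cellar river reed" → head "reed" (specifically "cellar river reed"), modifier "cavern".
"cellar river reed" → head "reed" (specifically "river reed"), modifier "cellar".
"river reed" → head "reed", modifier "river".
"mountain trap" → head "trap", modifier "mountain".
Putting it together: [[cavern [cellar [river reed]]] [mountain trap]].

[[cavern [cellar [river reed]]] [mountain trap]]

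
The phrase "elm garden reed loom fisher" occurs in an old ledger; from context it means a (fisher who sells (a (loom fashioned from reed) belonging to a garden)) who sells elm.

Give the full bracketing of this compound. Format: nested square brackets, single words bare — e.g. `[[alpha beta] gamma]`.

[elm [[garden [reed loom]] fisher]]

At the top level: head "fisher" (specifically "garden reed loom fisher"); modifier "elm".
"garden reed loom fisher" → head "fisher", modifier "garden reed loom".
"garden reed loom" → head "loom" (specifically "reed loom"), modifier "garden".
"reed loom" → head "loom", modifier "reed".
So the structure is [elm [[garden [reed loom]] fisher]].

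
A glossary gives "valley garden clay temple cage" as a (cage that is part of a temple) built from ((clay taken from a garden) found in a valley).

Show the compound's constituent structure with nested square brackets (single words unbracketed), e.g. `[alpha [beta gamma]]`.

Whole compound: head "cage" (specifically "temple cage"), modifier "valley garden clay".
Inside "valley garden clay": head "clay" (specifically "garden clay"), modifier "valley".
Inside "garden clay": head "clay", modifier "garden".
Inside "temple cage": head "cage", modifier "temple".
Putting it together: [[valley [garden clay]] [temple cage]].

[[valley [garden clay]] [temple cage]]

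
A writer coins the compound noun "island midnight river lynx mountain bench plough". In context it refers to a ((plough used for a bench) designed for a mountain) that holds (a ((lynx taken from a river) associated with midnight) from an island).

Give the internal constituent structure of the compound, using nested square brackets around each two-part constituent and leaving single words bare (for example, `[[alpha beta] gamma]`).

[[island [midnight [river lynx]]] [mountain [bench plough]]]

Whole compound: head "plough" (specifically "mountain bench plough"), modifier "island midnight river lynx".
Within "island midnight river lynx", the head is "lynx" (specifically "midnight river lynx") and the modifier is "island".
Within "midnight river lynx", the head is "lynx" (specifically "river lynx") and the modifier is "midnight".
Within "river lynx", the head is "lynx" and the modifier is "river".
Within "mountain bench plough", the head is "plough" (specifically "bench plough") and the modifier is "mountain".
Within "bench plough", the head is "plough" and the modifier is "bench".
Putting it together: [[island [midnight [river lynx]]] [mountain [bench plough]]].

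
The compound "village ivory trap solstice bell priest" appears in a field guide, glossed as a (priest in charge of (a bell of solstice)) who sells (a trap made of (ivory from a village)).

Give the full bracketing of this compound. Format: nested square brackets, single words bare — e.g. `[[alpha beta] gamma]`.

[[[village ivory] trap] [[solstice bell] priest]]

The outermost head in the paraphrase is "priest" (specifically "solstice bell priest"), modified by "village ivory trap".
Within "village ivory trap", the head is "trap" and the modifier is "village ivory".
Within "village ivory", the head is "ivory" and the modifier is "village".
Within "solstice bell priest", the head is "priest" and the modifier is "solstice bell".
Within "solstice bell", the head is "bell" and the modifier is "solstice".
Assembled: [[[village ivory] trap] [[solstice bell] priest]].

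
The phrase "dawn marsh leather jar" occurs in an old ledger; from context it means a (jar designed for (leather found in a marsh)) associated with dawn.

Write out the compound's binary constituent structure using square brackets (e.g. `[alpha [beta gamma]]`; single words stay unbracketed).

Whole compound: head "jar" (specifically "marsh leather jar"), modifier "dawn".
Inside "marsh leather jar": head "jar", modifier "marsh leather".
Inside "marsh leather": head "leather", modifier "marsh".
Assembled: [dawn [[marsh leather] jar]].

[dawn [[marsh leather] jar]]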